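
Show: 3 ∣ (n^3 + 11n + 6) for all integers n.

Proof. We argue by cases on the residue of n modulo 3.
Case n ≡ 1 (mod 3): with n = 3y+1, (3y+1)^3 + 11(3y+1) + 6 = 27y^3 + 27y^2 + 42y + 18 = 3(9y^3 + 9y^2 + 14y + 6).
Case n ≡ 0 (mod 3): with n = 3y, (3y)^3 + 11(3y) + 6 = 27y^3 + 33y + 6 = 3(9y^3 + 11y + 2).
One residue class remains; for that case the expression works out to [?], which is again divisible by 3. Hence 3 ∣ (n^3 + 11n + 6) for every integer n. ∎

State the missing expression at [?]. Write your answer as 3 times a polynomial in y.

3(9y^3 + 18y^2 + 23y + 12)

The residues treated are {1, 0}, so the missing case is n ≡ 2 (mod 3); write n = 3y+2.
Then (3y+2)^3 + 11(3y+2) + 6 = 27y^3 + 54y^2 + 69y + 36 = 3(9y^3 + 18y^2 + 23y + 12).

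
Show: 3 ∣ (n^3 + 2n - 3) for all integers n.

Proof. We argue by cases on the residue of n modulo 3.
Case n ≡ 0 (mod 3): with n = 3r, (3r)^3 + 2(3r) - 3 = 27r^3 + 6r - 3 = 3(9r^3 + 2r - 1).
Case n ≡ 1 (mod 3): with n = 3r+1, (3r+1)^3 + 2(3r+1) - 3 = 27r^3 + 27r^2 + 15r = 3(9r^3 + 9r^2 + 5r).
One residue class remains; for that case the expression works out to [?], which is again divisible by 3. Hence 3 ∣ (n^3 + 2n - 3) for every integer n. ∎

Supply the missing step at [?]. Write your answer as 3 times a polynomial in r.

3(9r^3 + 18r^2 + 14r + 3)

The residues treated are {0, 1}, so the missing case is n ≡ 2 (mod 3); write n = 3r+2.
Then (3r+2)^3 + 2(3r+2) - 3 = 27r^3 + 54r^2 + 42r + 9 = 3(9r^3 + 18r^2 + 14r + 3).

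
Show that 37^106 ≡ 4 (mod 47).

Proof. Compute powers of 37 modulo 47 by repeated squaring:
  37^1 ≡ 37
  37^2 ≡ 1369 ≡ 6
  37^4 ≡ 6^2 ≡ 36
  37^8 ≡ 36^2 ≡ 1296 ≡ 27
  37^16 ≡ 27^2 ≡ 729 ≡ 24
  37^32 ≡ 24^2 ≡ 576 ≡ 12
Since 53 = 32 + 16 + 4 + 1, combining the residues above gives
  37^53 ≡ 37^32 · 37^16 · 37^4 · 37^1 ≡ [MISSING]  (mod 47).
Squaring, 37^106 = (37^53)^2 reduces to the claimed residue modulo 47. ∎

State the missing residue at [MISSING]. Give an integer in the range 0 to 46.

2

Multiply the listed residues: 12 · 24 · 36 · 37 = 288 → 10368 → 383616.
Reducing modulo 47: 383616 = 8162·47 + 2, so 37^53 ≡ 2.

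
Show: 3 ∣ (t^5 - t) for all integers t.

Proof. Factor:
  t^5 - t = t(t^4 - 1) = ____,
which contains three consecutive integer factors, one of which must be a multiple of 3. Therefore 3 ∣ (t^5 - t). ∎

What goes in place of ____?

(t - 1)t(t + 1)(t^2 + 1)

t^4 - 1 = (t^2 - 1)(t^2 + 1), and t^2 - 1 = (t-1)(t+1).
So t(t^4 - 1) = (t - 1)t(t + 1)(t^2 + 1).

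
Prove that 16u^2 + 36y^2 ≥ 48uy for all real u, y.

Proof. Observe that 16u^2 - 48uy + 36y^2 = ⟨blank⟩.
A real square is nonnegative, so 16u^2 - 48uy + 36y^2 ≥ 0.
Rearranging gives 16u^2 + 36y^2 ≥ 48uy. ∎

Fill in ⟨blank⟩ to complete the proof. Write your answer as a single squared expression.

(4u - 6y)^2

The leading and trailing coefficients are 4^2 and 6^2, and 48 = 2·4·6, so the trinomial is (4u - 6y)^2.
Hence 16u^2 - 48uy + 36y^2 ≥ 0.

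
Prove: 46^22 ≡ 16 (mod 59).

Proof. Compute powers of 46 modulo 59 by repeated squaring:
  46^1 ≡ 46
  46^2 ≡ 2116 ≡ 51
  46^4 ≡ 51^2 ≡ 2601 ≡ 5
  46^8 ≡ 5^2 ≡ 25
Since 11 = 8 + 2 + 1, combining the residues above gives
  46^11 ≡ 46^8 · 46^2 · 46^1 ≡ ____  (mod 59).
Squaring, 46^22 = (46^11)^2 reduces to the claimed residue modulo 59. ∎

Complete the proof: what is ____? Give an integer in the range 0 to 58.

46^8 · 46^2 · 46^1 ≡ 25 · 51 · 46 = 58650.
58650 mod 59 = 4, so 46^11 ≡ 4 (mod 59).

4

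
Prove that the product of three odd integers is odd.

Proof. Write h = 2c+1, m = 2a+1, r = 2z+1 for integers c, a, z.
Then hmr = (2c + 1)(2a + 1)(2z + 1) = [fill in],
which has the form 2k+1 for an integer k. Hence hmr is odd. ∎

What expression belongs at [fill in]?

Expanding: (2c + 1)(2a + 1)(2z + 1) = 8acz + 4ac + 4az + 2a + 4cz + 2c + 2z + 1.
Every term except the constant is even, so this is 2(4acz + 2ac + 2az + a + 2cz + c + z) + 1,
and 4acz + 2ac + 2az + a + 2cz + c + z ∈ ℤ gives the required form.

2(4acz + 2ac + 2az + a + 2cz + c + z) + 1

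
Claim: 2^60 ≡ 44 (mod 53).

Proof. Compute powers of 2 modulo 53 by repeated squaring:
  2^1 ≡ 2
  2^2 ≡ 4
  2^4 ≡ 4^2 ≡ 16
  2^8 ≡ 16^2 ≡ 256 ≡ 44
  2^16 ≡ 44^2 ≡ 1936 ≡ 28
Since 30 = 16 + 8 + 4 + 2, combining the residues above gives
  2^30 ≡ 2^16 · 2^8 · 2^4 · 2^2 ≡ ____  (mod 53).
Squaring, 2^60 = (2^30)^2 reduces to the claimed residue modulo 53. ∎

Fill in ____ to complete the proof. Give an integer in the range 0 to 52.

37

Multiply the listed residues: 28 · 44 · 16 · 4 = 1232 → 19712 → 78848.
Reducing modulo 53: 78848 = 1487·53 + 37, so 2^30 ≡ 37.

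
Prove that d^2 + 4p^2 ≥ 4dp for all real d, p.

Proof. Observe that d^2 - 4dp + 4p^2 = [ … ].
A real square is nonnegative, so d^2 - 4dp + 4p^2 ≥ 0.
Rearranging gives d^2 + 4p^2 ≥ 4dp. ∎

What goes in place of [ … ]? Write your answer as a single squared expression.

(d - 2p)^2

d^2 - 4dp + 4p^2 is a perfect-square trinomial: the outer terms are (d)^2 and (2p)^2, and the cross term is -2·d·2p.
So d^2 - 4dp + 4p^2 = (d - 2p)^2 ≥ 0.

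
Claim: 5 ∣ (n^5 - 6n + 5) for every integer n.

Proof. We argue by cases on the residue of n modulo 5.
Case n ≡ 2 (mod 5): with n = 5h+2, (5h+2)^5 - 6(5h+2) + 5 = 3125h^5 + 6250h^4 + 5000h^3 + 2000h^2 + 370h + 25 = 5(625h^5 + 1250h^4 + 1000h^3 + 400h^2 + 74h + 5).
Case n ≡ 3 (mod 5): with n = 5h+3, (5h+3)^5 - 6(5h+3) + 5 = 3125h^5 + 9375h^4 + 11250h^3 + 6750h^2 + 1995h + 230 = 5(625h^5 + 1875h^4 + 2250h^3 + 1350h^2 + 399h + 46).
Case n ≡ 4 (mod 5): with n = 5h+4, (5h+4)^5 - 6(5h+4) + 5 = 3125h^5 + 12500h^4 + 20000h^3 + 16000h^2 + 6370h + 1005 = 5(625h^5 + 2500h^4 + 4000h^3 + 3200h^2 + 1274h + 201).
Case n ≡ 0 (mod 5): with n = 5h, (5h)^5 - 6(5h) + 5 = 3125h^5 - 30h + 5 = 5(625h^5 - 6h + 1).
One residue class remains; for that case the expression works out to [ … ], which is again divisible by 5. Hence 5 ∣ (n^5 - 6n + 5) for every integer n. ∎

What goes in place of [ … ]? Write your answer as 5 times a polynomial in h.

5(625h^5 + 625h^4 + 250h^3 + 50h^2 - h)

The residues treated are {2, 3, 4, 0}, so the missing case is n ≡ 1 (mod 5); write n = 5h+1.
Then (5h+1)^5 - 6(5h+1) + 5 = 3125h^5 + 3125h^4 + 1250h^3 + 250h^2 - 5h = 5(625h^5 + 625h^4 + 250h^3 + 50h^2 - h).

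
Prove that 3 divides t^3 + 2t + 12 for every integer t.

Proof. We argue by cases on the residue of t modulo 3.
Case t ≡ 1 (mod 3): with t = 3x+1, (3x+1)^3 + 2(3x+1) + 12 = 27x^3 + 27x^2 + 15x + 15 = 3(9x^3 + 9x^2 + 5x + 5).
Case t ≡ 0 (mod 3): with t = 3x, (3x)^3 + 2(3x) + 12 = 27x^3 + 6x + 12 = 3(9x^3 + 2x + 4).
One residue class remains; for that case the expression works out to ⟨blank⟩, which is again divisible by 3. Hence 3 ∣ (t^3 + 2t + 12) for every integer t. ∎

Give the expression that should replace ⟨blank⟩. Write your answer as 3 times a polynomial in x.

The residues treated are {1, 0}, so the missing case is t ≡ 2 (mod 3); write t = 3x+2.
Then (3x+2)^3 + 2(3x+2) + 12 = 27x^3 + 54x^2 + 42x + 24 = 3(9x^3 + 18x^2 + 14x + 8).

3(9x^3 + 18x^2 + 14x + 8)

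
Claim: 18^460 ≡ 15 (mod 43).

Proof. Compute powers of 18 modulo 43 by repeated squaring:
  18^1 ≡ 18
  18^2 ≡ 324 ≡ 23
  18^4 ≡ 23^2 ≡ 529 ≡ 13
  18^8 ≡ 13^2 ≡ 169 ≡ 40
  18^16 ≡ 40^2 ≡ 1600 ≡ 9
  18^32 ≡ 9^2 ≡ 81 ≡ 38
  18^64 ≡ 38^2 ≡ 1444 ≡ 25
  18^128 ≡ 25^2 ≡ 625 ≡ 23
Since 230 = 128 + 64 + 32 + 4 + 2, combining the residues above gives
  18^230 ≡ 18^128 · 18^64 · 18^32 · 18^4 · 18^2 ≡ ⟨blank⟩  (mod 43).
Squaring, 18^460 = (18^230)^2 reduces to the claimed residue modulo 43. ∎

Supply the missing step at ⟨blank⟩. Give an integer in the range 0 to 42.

31

Multiply the listed residues: 23 · 25 · 38 · 13 · 23 = 575 → 21850 → 284050 → 6533150.
Reducing modulo 43: 6533150 = 151933·43 + 31, so 18^230 ≡ 31.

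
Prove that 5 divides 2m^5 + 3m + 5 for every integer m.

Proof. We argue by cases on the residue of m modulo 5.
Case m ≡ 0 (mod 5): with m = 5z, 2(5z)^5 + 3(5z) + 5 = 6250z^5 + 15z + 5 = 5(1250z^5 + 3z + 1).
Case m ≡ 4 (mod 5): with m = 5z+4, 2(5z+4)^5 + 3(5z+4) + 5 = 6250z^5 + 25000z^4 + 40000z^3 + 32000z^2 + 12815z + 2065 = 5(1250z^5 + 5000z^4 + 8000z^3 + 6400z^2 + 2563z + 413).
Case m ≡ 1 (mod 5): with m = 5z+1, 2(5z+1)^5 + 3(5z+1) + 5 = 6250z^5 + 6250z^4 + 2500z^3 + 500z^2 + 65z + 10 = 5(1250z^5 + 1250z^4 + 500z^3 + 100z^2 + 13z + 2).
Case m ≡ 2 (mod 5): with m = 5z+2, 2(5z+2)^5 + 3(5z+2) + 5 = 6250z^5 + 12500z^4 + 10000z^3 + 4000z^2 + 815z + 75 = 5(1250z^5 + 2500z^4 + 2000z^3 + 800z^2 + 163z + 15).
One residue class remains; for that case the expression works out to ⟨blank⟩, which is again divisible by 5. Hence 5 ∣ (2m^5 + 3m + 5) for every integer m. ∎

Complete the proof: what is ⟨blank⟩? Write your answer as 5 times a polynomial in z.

5(1250z^5 + 3750z^4 + 4500z^3 + 2700z^2 + 813z + 100)

The residues treated are {0, 4, 1, 2}, so the missing case is m ≡ 3 (mod 5); write m = 5z+3.
Then 2(5z+3)^5 + 3(5z+3) + 5 = 6250z^5 + 18750z^4 + 22500z^3 + 13500z^2 + 4065z + 500 = 5(1250z^5 + 3750z^4 + 4500z^3 + 2700z^2 + 813z + 100).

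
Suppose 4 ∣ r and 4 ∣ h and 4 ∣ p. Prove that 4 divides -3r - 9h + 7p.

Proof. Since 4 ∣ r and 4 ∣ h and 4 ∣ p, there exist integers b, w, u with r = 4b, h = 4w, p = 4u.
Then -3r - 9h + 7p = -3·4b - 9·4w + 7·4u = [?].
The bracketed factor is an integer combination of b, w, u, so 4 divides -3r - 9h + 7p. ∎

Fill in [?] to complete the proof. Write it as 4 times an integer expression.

Pull the common 4 out of every term: -3·4b - 9·4w + 7·4u = 4(-3b + 7u - 9w).
-3b + 7u - 9w is an integer, which exhibits the divisibility.

4(-3b + 7u - 9w)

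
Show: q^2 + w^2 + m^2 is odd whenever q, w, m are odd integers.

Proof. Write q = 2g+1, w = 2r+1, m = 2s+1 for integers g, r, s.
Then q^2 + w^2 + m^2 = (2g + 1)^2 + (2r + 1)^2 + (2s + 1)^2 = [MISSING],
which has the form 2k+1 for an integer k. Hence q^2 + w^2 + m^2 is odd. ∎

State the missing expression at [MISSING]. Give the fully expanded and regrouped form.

(2g + 1)^2 + (2r + 1)^2 + (2s + 1)^2 = 4g^2 + 4g + 4r^2 + 4r + 4s^2 + 4s + 3
= 2(2g^2 + 2g + 2r^2 + 2r + 2s^2 + 2s + 1) + 1.
Since 2g^2 + 2g + 2r^2 + 2r + 2s^2 + 2s + 1 is an integer, the sum of squares is of the form 2k+1 for an integer k.

2(2g^2 + 2g + 2r^2 + 2r + 2s^2 + 2s + 1) + 1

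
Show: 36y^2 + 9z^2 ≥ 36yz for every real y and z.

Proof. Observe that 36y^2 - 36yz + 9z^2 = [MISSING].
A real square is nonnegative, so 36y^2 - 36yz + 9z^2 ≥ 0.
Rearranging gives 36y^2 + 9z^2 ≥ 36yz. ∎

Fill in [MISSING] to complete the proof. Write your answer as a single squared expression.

(6y - 3z)^2

36y^2 - 36yz + 9z^2 is a perfect-square trinomial: the outer terms are (6y)^2 and (3z)^2, and the cross term is -2·6y·3z.
So 36y^2 - 36yz + 9z^2 = (6y - 3z)^2 ≥ 0.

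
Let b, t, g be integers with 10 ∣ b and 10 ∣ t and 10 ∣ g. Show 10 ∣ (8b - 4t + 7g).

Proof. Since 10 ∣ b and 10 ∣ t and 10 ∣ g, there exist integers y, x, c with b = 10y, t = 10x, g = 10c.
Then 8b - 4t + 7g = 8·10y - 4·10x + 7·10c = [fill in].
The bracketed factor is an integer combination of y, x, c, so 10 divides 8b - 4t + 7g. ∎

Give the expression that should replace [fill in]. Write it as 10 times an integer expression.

10(7c - 4x + 8y)

Each term has a factor of 10: 8·10y - 4·10x + 7·10c = 10·(7c - 4x + 8y).
Since 7c - 4x + 8y is an integer, 10 ∣ (8b - 4t + 7g).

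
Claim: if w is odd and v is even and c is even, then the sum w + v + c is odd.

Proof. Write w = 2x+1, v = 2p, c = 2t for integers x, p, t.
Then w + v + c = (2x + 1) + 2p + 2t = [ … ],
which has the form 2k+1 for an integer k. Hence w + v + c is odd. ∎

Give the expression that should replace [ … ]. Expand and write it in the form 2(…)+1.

Expanding: (2x + 1) + 2p + 2t = 2p + 2t + 2x + 1.
Every term except the constant is even, so this is 2(p + t + x) + 1,
and p + t + x ∈ ℤ gives the required form.

2(p + t + x) + 1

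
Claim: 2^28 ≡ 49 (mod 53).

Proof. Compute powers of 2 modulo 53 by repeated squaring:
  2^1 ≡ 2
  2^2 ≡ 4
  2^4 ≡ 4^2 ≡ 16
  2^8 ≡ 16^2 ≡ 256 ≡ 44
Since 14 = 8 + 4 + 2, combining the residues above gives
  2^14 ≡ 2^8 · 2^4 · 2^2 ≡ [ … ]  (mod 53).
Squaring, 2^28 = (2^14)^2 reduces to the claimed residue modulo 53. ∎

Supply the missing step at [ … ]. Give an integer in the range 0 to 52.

7

Multiply the listed residues: 44 · 16 · 4 = 704 → 2816.
Reducing modulo 53: 2816 = 53·53 + 7, so 2^14 ≡ 7.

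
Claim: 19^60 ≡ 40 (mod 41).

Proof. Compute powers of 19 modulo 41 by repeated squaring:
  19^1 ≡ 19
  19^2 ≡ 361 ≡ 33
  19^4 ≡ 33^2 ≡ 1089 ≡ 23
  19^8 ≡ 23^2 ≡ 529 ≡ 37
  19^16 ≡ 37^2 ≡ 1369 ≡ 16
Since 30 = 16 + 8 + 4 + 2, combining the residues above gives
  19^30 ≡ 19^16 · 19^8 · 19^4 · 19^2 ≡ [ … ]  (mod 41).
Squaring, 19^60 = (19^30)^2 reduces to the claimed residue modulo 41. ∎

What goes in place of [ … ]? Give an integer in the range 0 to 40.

Multiply the listed residues: 16 · 37 · 23 · 33 = 592 → 13616 → 449328.
Reducing modulo 41: 449328 = 10959·41 + 9, so 19^30 ≡ 9.

9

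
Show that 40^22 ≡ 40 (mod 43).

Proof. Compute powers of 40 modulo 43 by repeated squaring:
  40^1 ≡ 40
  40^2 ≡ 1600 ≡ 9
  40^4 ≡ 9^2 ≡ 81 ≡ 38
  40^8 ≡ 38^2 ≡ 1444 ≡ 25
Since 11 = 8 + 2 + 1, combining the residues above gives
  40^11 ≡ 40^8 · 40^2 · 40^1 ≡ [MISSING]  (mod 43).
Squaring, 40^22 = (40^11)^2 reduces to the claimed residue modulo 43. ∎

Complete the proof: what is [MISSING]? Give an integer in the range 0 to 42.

13

Multiply the listed residues: 25 · 9 · 40 = 225 → 9000.
Reducing modulo 43: 9000 = 209·43 + 13, so 40^11 ≡ 13.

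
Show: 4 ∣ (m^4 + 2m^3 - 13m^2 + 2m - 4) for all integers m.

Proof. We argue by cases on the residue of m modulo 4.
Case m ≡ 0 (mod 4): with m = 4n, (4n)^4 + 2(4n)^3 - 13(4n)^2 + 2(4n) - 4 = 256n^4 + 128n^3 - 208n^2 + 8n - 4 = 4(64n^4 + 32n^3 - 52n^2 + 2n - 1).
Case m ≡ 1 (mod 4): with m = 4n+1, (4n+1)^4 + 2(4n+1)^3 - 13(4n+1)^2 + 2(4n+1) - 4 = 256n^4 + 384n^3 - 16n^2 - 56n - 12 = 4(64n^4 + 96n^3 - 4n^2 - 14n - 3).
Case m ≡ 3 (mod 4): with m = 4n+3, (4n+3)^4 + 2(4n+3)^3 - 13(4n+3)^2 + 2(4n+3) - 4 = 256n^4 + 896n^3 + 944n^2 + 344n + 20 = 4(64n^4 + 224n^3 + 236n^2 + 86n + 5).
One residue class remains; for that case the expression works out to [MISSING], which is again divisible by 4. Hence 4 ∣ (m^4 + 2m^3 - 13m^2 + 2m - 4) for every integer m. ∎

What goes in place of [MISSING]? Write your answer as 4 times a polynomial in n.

The residues treated are {0, 1, 3}, so the missing case is m ≡ 2 (mod 4); write m = 4n+2.
Then (4n+2)^4 + 2(4n+2)^3 - 13(4n+2)^2 + 2(4n+2) - 4 = 256n^4 + 640n^3 + 368n^2 + 24n - 20 = 4(64n^4 + 160n^3 + 92n^2 + 6n - 5).

4(64n^4 + 160n^3 + 92n^2 + 6n - 5)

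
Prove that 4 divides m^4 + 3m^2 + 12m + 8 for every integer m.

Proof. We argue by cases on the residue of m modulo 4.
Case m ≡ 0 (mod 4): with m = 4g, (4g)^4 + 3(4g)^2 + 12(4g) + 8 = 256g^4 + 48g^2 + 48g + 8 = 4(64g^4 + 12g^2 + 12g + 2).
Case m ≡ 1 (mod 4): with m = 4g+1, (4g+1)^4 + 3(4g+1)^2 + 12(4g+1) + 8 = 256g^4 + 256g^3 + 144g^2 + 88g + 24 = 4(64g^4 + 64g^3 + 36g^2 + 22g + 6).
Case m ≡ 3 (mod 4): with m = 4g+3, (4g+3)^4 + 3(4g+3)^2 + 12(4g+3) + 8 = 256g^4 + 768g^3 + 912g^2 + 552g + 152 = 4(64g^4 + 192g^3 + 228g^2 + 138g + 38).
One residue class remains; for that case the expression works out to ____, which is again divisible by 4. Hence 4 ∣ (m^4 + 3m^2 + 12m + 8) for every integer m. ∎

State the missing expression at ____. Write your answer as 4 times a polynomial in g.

The residues treated are {0, 1, 3}, so the missing case is m ≡ 2 (mod 4); write m = 4g+2.
Then (4g+2)^4 + 3(4g+2)^2 + 12(4g+2) + 8 = 256g^4 + 512g^3 + 432g^2 + 224g + 60 = 4(64g^4 + 128g^3 + 108g^2 + 56g + 15).

4(64g^4 + 128g^3 + 108g^2 + 56g + 15)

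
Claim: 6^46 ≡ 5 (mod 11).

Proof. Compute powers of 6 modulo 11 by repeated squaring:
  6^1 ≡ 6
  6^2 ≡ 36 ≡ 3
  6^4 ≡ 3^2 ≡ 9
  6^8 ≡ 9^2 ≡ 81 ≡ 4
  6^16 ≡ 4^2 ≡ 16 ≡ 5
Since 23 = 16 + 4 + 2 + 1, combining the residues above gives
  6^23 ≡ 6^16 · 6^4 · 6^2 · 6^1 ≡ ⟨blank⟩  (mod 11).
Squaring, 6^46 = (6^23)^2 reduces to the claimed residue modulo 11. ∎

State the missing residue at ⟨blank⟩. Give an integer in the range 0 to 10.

7

6^16 · 6^4 · 6^2 · 6^1 ≡ 5 · 9 · 3 · 6 = 810.
810 mod 11 = 7, so 6^23 ≡ 7 (mod 11).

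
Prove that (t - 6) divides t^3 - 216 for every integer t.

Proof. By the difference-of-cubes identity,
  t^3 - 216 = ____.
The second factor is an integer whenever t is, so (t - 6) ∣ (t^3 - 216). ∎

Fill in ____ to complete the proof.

(t - 6)(t^2 + 6t + 36)

a^3 - b^3 = (a - b)(a^2 + ab + b^2). With a = t, b = 6:
t^3 - 216 = (t - 6)(t^2 + 6t + 36).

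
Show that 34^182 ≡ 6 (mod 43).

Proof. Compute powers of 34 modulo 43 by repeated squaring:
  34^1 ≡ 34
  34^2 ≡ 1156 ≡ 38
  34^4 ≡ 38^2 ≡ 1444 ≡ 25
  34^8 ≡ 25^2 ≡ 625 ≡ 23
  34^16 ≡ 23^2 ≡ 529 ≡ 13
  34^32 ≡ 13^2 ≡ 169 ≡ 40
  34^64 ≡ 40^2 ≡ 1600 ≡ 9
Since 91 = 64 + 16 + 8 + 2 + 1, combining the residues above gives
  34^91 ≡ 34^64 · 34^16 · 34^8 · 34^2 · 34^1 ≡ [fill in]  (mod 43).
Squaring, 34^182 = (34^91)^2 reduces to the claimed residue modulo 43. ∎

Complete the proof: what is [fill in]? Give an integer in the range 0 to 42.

7

34^64 · 34^16 · 34^8 · 34^2 · 34^1 ≡ 9 · 13 · 23 · 38 · 34 = 3476772.
3476772 mod 43 = 7, so 34^91 ≡ 7 (mod 43).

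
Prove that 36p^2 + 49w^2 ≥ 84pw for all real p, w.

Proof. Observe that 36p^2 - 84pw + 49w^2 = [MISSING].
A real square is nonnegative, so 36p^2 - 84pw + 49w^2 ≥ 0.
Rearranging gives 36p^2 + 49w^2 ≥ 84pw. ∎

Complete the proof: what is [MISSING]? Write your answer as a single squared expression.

(6p - 7w)^2

36p^2 - 84pw + 49w^2 is a perfect-square trinomial: the outer terms are (6p)^2 and (7w)^2, and the cross term is -2·6p·7w.
So 36p^2 - 84pw + 49w^2 = (6p - 7w)^2 ≥ 0.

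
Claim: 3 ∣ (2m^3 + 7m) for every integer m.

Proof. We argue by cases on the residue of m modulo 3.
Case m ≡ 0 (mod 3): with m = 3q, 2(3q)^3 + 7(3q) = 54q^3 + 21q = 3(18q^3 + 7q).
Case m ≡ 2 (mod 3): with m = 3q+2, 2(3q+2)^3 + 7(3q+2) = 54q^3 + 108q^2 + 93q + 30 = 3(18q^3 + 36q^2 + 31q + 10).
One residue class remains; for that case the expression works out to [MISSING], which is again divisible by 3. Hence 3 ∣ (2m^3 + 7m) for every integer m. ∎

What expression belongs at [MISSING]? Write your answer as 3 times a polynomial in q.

3(18q^3 + 18q^2 + 13q + 3)

Only m ≡ 1 (mod 3) is unaccounted for. Put m = 3q+1:
2(3q+1)^3 + 7(3q+1) expands to 54q^3 + 54q^2 + 39q + 9,
and factoring out 3 leaves 3(18q^3 + 18q^2 + 13q + 3).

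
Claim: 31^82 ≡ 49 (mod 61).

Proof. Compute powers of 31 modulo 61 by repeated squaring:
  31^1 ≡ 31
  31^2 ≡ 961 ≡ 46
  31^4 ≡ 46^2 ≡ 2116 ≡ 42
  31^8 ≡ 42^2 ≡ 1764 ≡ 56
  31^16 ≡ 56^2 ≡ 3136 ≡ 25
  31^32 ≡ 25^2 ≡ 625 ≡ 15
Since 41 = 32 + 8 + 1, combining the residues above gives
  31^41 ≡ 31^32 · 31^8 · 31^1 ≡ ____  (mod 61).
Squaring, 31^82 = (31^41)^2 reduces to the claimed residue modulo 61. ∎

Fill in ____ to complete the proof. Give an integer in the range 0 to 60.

54

31^32 · 31^8 · 31^1 ≡ 15 · 56 · 31 = 26040.
26040 mod 61 = 54, so 31^41 ≡ 54 (mod 61).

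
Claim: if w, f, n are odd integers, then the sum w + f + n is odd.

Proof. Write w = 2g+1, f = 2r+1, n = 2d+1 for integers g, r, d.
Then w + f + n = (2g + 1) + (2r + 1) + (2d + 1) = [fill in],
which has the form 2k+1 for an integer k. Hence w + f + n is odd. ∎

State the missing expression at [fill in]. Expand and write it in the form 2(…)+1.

(2g + 1) + (2r + 1) + (2d + 1) = 2d + 2g + 2r + 3
= 2(d + g + r + 1) + 1.
Since d + g + r + 1 is an integer, the sum is of the form 2k+1 for an integer k.

2(d + g + r + 1) + 1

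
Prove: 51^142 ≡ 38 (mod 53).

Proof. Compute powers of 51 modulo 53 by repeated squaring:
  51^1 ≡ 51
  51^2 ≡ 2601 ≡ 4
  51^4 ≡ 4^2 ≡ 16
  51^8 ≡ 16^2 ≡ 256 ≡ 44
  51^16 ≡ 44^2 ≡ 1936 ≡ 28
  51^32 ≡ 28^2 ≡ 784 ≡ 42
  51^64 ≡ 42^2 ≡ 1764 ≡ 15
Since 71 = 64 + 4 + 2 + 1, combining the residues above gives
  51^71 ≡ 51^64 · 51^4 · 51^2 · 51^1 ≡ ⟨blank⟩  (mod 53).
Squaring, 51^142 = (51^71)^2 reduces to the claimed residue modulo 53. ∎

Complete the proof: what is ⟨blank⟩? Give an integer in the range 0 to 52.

Multiply the listed residues: 15 · 16 · 4 · 51 = 240 → 960 → 48960.
Reducing modulo 53: 48960 = 923·53 + 41, so 51^71 ≡ 41.

41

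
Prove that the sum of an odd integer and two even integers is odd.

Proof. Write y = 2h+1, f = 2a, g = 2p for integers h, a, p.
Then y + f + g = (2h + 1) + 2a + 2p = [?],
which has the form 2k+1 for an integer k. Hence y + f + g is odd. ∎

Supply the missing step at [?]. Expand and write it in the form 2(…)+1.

Expanding: (2h + 1) + 2a + 2p = 2a + 2h + 2p + 1.
Every term except the constant is even, so this is 2(a + h + p) + 1,
and a + h + p ∈ ℤ gives the required form.

2(a + h + p) + 1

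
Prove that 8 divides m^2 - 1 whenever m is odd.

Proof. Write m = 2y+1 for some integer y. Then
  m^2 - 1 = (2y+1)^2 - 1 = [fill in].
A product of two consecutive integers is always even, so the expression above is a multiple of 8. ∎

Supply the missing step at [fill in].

(2y+1)^2 - 1 = 4y^2 + 4y + 1 - 1 = 4y^2 + 4y = 4y(y+1).
Since y and y+1 are consecutive, y(y+1) is even, and 4·(even) is a multiple of 8.

4y(y + 1)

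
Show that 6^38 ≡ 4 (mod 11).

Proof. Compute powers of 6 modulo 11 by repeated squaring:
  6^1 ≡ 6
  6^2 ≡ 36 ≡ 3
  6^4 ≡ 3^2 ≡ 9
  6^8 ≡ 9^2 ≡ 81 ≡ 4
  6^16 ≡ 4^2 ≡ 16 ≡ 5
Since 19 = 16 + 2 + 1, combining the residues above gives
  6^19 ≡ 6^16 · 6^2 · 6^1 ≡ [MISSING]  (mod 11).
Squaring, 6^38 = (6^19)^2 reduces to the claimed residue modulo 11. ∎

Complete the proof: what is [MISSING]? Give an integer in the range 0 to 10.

2

6^16 · 6^2 · 6^1 ≡ 5 · 3 · 6 = 90.
90 mod 11 = 2, so 6^19 ≡ 2 (mod 11).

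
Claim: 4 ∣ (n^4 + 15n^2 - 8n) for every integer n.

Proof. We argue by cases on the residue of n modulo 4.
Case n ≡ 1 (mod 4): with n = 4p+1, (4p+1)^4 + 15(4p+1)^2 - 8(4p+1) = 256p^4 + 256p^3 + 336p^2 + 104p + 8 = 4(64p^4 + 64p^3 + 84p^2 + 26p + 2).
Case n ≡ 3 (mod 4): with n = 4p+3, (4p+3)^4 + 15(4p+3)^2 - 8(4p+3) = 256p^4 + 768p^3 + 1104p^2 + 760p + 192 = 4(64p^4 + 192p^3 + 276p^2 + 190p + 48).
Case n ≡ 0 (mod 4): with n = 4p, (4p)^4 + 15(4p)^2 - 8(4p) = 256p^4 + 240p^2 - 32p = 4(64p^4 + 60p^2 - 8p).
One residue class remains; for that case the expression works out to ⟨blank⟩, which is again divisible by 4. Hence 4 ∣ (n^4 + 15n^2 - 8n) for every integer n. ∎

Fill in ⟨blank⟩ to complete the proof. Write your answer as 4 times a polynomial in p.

4(64p^4 + 128p^3 + 156p^2 + 84p + 15)

The residues treated are {1, 3, 0}, so the missing case is n ≡ 2 (mod 4); write n = 4p+2.
Then (4p+2)^4 + 15(4p+2)^2 - 8(4p+2) = 256p^4 + 512p^3 + 624p^2 + 336p + 60 = 4(64p^4 + 128p^3 + 156p^2 + 84p + 15).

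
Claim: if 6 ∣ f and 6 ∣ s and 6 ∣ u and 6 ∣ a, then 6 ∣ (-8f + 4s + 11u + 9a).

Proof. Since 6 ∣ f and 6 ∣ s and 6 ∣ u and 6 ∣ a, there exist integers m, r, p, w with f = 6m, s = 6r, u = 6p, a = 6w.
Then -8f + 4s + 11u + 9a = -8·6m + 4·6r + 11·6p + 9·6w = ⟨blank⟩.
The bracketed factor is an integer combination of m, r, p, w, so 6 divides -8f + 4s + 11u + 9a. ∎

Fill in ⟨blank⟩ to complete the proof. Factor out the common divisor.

6(-8m + 11p + 4r + 9w)

Pull the common 6 out of every term: -8·6m + 4·6r + 11·6p + 9·6w = 6(-8m + 11p + 4r + 9w).
-8m + 11p + 4r + 9w is an integer, which exhibits the divisibility.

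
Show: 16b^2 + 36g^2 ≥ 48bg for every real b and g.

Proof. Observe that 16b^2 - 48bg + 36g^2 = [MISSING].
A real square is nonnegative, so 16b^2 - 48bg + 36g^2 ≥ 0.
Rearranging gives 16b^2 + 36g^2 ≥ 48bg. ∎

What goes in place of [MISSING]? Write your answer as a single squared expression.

(4b - 6g)^2

The leading and trailing coefficients are 4^2 and 6^2, and 48 = 2·4·6, so the trinomial is (4b - 6g)^2.
Hence 16b^2 - 48bg + 36g^2 ≥ 0.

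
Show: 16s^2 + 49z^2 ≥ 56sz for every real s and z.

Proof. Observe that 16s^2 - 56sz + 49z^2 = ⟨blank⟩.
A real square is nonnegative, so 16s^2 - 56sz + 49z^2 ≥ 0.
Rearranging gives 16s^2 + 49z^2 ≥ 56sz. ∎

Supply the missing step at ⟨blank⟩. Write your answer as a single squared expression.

(4s - 7z)^2

The leading and trailing coefficients are 4^2 and 7^2, and 56 = 2·4·7, so the trinomial is (4s - 7z)^2.
Hence 16s^2 - 56sz + 49z^2 ≥ 0.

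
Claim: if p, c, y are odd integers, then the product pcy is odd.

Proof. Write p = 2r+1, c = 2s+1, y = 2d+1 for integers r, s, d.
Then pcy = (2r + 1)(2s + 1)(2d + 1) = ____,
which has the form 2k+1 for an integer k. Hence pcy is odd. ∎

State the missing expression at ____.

(2r + 1)(2s + 1)(2d + 1) = 8drs + 4dr + 4ds + 2d + 4rs + 2r + 2s + 1
= 2(4drs + 2dr + 2ds + d + 2rs + r + s) + 1.
Since 4drs + 2dr + 2ds + d + 2rs + r + s is an integer, the product is of the form 2k+1 for an integer k.

2(4drs + 2dr + 2ds + d + 2rs + r + s) + 1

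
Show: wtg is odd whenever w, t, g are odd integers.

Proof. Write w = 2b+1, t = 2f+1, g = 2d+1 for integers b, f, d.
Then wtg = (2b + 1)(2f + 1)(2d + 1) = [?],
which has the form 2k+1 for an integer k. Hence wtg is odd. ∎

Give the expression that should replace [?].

Expanding: (2b + 1)(2f + 1)(2d + 1) = 8bdf + 4bd + 4bf + 2b + 4df + 2d + 2f + 1.
Every term except the constant is even, so this is 2(4bdf + 2bd + 2bf + b + 2df + d + f) + 1,
and 4bdf + 2bd + 2bf + b + 2df + d + f ∈ ℤ gives the required form.

2(4bdf + 2bd + 2bf + b + 2df + d + f) + 1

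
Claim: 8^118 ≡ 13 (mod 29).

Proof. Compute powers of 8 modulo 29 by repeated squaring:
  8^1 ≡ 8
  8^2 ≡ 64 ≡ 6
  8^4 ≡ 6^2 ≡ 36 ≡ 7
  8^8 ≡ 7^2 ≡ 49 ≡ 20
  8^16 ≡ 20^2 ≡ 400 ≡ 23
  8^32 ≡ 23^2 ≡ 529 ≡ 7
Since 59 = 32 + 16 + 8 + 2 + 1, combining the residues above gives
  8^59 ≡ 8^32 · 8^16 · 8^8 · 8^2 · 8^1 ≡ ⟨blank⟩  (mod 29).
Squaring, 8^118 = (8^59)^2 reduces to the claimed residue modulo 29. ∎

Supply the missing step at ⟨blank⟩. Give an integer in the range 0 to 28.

8^32 · 8^16 · 8^8 · 8^2 · 8^1 ≡ 7 · 23 · 20 · 6 · 8 = 154560.
154560 mod 29 = 19, so 8^59 ≡ 19 (mod 29).

19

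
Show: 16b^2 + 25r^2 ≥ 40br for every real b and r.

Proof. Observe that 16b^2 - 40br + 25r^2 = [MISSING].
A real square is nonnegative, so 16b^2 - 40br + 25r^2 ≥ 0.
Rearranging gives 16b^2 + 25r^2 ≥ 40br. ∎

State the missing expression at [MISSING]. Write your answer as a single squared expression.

The leading and trailing coefficients are 4^2 and 5^2, and 40 = 2·4·5, so the trinomial is (4b - 5r)^2.
Hence 16b^2 - 40br + 25r^2 ≥ 0.

(4b - 5r)^2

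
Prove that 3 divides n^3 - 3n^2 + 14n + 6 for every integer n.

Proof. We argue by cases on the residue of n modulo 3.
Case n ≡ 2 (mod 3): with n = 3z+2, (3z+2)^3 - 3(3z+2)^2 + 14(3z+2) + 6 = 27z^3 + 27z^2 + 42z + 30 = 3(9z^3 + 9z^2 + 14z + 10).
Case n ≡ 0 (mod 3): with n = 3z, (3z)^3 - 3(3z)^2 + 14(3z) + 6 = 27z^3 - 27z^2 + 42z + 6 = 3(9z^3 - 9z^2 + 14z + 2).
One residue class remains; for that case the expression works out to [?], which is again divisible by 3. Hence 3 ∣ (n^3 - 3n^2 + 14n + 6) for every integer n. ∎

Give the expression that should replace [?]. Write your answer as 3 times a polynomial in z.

Only n ≡ 1 (mod 3) is unaccounted for. Put n = 3z+1:
(3z+1)^3 - 3(3z+1)^2 + 14(3z+1) + 6 expands to 27z^3 + 33z + 18,
and factoring out 3 leaves 3(9z^3 + 11z + 6).

3(9z^3 + 11z + 6)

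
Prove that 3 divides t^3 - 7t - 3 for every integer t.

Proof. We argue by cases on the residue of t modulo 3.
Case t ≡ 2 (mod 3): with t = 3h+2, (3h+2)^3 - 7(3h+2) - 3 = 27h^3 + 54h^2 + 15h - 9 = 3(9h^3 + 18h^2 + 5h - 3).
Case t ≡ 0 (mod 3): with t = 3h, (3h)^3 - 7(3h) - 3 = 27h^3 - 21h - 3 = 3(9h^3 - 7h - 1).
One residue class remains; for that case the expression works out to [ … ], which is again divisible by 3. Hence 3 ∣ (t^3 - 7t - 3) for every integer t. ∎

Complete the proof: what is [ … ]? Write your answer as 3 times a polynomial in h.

The residues treated are {2, 0}, so the missing case is t ≡ 1 (mod 3); write t = 3h+1.
Then (3h+1)^3 - 7(3h+1) - 3 = 27h^3 + 27h^2 - 12h - 9 = 3(9h^3 + 9h^2 - 4h - 3).

3(9h^3 + 9h^2 - 4h - 3)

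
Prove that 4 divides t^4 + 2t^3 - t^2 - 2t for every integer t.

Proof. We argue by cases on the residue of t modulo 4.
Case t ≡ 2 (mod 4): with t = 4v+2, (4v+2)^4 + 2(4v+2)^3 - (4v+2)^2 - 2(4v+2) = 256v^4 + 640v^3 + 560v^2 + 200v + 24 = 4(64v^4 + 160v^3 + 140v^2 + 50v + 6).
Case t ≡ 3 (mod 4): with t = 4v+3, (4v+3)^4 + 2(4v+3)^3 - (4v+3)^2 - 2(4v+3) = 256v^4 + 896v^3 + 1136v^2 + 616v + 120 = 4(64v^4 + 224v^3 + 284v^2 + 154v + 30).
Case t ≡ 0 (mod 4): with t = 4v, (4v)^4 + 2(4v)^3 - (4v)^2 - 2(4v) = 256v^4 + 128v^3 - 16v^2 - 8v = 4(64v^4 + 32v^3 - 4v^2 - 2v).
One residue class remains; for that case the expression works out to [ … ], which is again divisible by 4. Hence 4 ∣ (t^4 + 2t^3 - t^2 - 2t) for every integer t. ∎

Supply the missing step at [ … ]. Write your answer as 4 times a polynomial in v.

The residues treated are {2, 3, 0}, so the missing case is t ≡ 1 (mod 4); write t = 4v+1.
Then (4v+1)^4 + 2(4v+1)^3 - (4v+1)^2 - 2(4v+1) = 256v^4 + 384v^3 + 176v^2 + 24v = 4(64v^4 + 96v^3 + 44v^2 + 6v).

4(64v^4 + 96v^3 + 44v^2 + 6v)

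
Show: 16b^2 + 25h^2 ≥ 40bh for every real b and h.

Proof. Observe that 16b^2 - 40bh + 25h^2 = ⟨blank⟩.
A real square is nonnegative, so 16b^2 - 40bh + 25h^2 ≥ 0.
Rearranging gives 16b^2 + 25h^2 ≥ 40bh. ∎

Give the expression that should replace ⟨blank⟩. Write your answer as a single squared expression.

(4b - 5h)^2

16b^2 - 40bh + 25h^2 is a perfect-square trinomial: the outer terms are (4b)^2 and (5h)^2, and the cross term is -2·4b·5h.
So 16b^2 - 40bh + 25h^2 = (4b - 5h)^2 ≥ 0.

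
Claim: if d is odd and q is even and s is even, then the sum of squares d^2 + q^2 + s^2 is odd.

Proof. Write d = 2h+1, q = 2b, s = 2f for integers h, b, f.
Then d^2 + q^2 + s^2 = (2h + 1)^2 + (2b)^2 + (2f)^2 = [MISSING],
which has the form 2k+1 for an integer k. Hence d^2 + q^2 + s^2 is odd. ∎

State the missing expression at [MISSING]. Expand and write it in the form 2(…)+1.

2(2b^2 + 2f^2 + 2h^2 + 2h) + 1

Expanding: (2h + 1)^2 + (2b)^2 + (2f)^2 = 4b^2 + 4f^2 + 4h^2 + 4h + 1.
Every term except the constant is even, so this is 2(2b^2 + 2f^2 + 2h^2 + 2h) + 1,
and 2b^2 + 2f^2 + 2h^2 + 2h ∈ ℤ gives the required form.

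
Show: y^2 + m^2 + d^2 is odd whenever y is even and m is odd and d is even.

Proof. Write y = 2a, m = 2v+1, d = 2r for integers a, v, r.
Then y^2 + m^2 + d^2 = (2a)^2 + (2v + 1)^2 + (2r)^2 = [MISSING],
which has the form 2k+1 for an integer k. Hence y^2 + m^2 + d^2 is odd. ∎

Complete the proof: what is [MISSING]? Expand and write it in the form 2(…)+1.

(2a)^2 + (2v + 1)^2 + (2r)^2 = 4a^2 + 4r^2 + 4v^2 + 4v + 1
= 2(2a^2 + 2r^2 + 2v^2 + 2v) + 1.
Since 2a^2 + 2r^2 + 2v^2 + 2v is an integer, the sum of squares is of the form 2k+1 for an integer k.

2(2a^2 + 2r^2 + 2v^2 + 2v) + 1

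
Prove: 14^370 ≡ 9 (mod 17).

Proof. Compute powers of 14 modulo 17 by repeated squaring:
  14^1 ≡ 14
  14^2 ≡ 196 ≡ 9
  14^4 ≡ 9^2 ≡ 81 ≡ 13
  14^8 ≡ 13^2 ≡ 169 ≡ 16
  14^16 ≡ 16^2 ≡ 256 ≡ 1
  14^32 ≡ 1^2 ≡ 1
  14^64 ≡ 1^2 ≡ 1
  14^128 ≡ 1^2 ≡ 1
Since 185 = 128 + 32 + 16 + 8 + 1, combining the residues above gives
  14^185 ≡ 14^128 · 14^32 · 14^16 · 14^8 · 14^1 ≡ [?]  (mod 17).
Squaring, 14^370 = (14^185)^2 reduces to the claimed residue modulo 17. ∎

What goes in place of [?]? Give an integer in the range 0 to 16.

Multiply the listed residues: 1 · 1 · 1 · 16 · 14 = 1 → 1 → 16 → 224.
Reducing modulo 17: 224 = 13·17 + 3, so 14^185 ≡ 3.

3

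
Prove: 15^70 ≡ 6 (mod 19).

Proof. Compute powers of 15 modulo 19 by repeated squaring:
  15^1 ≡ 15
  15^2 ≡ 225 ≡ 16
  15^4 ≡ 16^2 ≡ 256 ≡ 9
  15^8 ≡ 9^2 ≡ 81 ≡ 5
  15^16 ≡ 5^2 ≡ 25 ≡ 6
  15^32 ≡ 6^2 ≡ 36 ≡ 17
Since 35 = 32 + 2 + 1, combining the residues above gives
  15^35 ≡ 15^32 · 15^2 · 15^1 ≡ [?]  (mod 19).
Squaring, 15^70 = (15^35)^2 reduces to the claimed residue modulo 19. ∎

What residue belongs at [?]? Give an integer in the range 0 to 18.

15^32 · 15^2 · 15^1 ≡ 17 · 16 · 15 = 4080.
4080 mod 19 = 14, so 15^35 ≡ 14 (mod 19).

14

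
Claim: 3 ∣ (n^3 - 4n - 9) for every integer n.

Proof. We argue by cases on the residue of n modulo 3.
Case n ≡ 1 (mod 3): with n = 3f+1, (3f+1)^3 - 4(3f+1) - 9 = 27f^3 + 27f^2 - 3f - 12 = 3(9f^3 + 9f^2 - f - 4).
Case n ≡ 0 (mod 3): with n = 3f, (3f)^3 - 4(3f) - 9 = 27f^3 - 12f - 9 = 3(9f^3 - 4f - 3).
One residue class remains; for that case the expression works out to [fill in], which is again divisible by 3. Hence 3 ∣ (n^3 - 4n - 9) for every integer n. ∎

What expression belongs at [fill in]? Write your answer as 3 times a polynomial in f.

3(9f^3 + 18f^2 + 8f - 3)

Only n ≡ 2 (mod 3) is unaccounted for. Put n = 3f+2:
(3f+2)^3 - 4(3f+2) - 9 expands to 27f^3 + 54f^2 + 24f - 9,
and factoring out 3 leaves 3(9f^3 + 18f^2 + 8f - 3).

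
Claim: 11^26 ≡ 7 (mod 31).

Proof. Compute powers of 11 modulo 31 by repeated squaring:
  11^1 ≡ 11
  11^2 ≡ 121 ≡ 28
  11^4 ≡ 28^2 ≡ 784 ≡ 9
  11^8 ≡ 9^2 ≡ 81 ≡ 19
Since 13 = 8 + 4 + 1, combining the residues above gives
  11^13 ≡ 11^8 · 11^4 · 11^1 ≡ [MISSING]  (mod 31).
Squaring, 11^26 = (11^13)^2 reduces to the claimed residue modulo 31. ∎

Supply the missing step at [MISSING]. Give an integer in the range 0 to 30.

11^8 · 11^4 · 11^1 ≡ 19 · 9 · 11 = 1881.
1881 mod 31 = 21, so 11^13 ≡ 21 (mod 31).

21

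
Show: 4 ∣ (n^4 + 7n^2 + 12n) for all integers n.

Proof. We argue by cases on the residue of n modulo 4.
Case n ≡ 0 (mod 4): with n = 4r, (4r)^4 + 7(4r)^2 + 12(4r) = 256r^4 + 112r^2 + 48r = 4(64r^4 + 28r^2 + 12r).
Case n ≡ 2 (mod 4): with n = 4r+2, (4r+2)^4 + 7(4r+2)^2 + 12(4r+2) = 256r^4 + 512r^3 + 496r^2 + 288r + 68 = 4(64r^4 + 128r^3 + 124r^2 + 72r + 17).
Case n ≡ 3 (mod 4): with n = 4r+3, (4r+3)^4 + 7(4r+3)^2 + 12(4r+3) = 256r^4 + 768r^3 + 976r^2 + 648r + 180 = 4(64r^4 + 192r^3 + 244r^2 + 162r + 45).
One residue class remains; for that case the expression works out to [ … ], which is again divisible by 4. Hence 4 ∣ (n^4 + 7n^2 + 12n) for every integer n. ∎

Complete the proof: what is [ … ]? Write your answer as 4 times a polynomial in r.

The residues treated are {0, 2, 3}, so the missing case is n ≡ 1 (mod 4); write n = 4r+1.
Then (4r+1)^4 + 7(4r+1)^2 + 12(4r+1) = 256r^4 + 256r^3 + 208r^2 + 120r + 20 = 4(64r^4 + 64r^3 + 52r^2 + 30r + 5).

4(64r^4 + 64r^3 + 52r^2 + 30r + 5)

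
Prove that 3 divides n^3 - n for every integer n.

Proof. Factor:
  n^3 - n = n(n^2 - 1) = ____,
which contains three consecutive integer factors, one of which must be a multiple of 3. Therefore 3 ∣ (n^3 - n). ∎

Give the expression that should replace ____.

(n - 1)n(n + 1)

n(n^2 - 1) = n(n - 1)(n + 1) = (n - 1)n(n + 1).
These three factors are consecutive integers, so their product is divisible by 3.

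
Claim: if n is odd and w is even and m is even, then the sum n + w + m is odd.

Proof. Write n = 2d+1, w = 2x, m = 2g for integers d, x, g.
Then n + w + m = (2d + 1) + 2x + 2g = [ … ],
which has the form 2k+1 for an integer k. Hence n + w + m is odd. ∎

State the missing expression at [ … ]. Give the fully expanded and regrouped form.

2(d + g + x) + 1

Expanding: (2d + 1) + 2x + 2g = 2d + 2g + 2x + 1.
Every term except the constant is even, so this is 2(d + g + x) + 1,
and d + g + x ∈ ℤ gives the required form.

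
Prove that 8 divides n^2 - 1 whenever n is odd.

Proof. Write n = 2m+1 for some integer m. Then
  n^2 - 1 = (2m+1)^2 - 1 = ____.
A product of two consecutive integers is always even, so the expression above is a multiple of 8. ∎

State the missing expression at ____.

(2m+1)^2 - 1 = 4m^2 + 4m + 1 - 1 = 4m^2 + 4m = 4m(m+1).
Since m and m+1 are consecutive, m(m+1) is even, and 4·(even) is a multiple of 8.

4m(m + 1)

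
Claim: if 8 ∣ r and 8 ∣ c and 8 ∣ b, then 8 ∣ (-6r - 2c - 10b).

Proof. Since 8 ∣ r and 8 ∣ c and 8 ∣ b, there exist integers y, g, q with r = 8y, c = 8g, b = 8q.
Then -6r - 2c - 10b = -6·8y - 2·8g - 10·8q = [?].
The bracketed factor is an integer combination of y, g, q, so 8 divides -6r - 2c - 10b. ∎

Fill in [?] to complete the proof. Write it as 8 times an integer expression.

Pull the common 8 out of every term: -6·8y - 2·8g - 10·8q = 8(-2g - 10q - 6y).
-2g - 10q - 6y is an integer, which exhibits the divisibility.

8(-2g - 10q - 6y)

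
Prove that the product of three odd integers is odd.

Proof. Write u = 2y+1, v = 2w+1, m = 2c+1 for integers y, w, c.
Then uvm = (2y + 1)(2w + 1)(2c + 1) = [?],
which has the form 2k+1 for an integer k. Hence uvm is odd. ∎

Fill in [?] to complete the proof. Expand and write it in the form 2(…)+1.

2(4cwy + 2cw + 2cy + c + 2wy + w + y) + 1

(2y + 1)(2w + 1)(2c + 1) = 8cwy + 4cw + 4cy + 2c + 4wy + 2w + 2y + 1
= 2(4cwy + 2cw + 2cy + c + 2wy + w + y) + 1.
Since 4cwy + 2cw + 2cy + c + 2wy + w + y is an integer, the product is of the form 2k+1 for an integer k.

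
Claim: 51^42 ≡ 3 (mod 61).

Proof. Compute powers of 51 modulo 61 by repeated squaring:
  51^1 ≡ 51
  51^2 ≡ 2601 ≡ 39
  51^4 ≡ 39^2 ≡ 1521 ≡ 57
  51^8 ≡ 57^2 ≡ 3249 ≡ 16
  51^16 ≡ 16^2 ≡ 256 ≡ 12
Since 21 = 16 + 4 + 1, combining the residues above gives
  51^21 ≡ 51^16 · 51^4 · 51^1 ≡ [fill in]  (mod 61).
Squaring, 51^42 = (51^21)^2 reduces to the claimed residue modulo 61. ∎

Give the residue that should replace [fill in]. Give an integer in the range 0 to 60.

51^16 · 51^4 · 51^1 ≡ 12 · 57 · 51 = 34884.
34884 mod 61 = 53, so 51^21 ≡ 53 (mod 61).

53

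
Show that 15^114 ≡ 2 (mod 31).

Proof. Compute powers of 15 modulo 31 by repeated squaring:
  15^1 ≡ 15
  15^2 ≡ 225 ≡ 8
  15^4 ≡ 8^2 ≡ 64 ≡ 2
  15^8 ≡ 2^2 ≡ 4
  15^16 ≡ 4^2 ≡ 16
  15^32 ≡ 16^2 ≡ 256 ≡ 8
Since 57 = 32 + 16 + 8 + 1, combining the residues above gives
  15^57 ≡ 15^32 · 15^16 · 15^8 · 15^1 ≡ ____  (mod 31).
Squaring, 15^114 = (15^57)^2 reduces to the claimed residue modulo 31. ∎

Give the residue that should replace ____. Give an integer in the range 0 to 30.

Multiply the listed residues: 8 · 16 · 4 · 15 = 128 → 512 → 7680.
Reducing modulo 31: 7680 = 247·31 + 23, so 15^57 ≡ 23.

23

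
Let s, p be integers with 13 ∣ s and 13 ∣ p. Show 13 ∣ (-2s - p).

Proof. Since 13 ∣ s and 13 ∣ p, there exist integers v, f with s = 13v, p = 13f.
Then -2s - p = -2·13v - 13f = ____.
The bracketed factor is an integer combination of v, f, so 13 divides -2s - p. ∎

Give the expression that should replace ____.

13(-f - 2v)

Pull the common 13 out of every term: -2·13v - 13f = 13(-f - 2v).
-f - 2v is an integer, which exhibits the divisibility.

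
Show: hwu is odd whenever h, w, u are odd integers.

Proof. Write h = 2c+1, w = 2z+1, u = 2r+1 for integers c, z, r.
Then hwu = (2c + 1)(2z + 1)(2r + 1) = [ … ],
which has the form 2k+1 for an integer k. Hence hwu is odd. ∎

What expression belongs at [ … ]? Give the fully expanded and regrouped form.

2(4crz + 2cr + 2cz + c + 2rz + r + z) + 1

Expanding: (2c + 1)(2z + 1)(2r + 1) = 8crz + 4cr + 4cz + 2c + 4rz + 2r + 2z + 1.
Every term except the constant is even, so this is 2(4crz + 2cr + 2cz + c + 2rz + r + z) + 1,
and 4crz + 2cr + 2cz + c + 2rz + r + z ∈ ℤ gives the required form.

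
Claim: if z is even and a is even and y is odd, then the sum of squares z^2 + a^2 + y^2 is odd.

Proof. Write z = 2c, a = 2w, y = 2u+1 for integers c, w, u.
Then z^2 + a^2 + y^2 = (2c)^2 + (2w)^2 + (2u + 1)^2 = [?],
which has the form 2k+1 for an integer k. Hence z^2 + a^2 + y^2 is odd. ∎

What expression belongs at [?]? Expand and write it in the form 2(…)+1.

2(2c^2 + 2u^2 + 2u + 2w^2) + 1

(2c)^2 + (2w)^2 + (2u + 1)^2 = 4c^2 + 4u^2 + 4u + 4w^2 + 1
= 2(2c^2 + 2u^2 + 2u + 2w^2) + 1.
Since 2c^2 + 2u^2 + 2u + 2w^2 is an integer, the sum of squares is of the form 2k+1 for an integer k.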